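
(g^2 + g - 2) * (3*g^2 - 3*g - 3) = 3*g^4 - 12*g^2 + 3*g + 6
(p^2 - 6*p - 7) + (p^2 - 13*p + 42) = 2*p^2 - 19*p + 35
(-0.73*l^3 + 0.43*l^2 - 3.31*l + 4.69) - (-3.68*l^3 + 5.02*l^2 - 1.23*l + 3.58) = 2.95*l^3 - 4.59*l^2 - 2.08*l + 1.11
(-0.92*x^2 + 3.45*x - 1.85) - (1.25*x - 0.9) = -0.92*x^2 + 2.2*x - 0.95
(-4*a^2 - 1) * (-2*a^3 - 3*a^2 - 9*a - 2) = 8*a^5 + 12*a^4 + 38*a^3 + 11*a^2 + 9*a + 2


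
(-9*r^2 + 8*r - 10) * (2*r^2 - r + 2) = -18*r^4 + 25*r^3 - 46*r^2 + 26*r - 20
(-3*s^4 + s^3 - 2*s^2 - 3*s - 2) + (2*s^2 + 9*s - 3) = -3*s^4 + s^3 + 6*s - 5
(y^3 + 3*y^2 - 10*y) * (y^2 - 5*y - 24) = y^5 - 2*y^4 - 49*y^3 - 22*y^2 + 240*y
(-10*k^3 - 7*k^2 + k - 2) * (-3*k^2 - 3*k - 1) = 30*k^5 + 51*k^4 + 28*k^3 + 10*k^2 + 5*k + 2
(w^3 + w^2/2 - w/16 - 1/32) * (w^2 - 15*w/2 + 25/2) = w^5 - 7*w^4 + 139*w^3/16 + 107*w^2/16 - 35*w/64 - 25/64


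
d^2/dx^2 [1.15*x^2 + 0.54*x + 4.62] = 2.30000000000000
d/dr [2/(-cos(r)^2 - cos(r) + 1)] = -2*(2*cos(r) + 1)*sin(r)/(sin(r)^2 - cos(r))^2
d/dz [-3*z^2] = -6*z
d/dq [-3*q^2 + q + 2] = 1 - 6*q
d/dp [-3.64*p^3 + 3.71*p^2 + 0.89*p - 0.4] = -10.92*p^2 + 7.42*p + 0.89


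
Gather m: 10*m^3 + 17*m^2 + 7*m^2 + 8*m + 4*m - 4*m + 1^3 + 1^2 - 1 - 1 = 10*m^3 + 24*m^2 + 8*m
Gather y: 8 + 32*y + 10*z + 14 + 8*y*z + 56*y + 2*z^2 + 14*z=y*(8*z + 88) + 2*z^2 + 24*z + 22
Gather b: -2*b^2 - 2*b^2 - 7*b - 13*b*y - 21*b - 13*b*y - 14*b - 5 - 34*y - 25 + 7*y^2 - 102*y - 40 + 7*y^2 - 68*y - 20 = -4*b^2 + b*(-26*y - 42) + 14*y^2 - 204*y - 90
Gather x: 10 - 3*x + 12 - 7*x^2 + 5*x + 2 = -7*x^2 + 2*x + 24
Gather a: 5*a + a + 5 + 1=6*a + 6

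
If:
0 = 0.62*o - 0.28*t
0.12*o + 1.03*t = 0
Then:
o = 0.00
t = 0.00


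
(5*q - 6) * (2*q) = 10*q^2 - 12*q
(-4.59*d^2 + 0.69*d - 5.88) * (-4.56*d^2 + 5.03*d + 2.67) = 20.9304*d^4 - 26.2341*d^3 + 18.0282*d^2 - 27.7341*d - 15.6996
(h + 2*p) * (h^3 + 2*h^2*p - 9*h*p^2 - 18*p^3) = h^4 + 4*h^3*p - 5*h^2*p^2 - 36*h*p^3 - 36*p^4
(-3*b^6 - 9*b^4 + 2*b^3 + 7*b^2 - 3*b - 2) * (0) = 0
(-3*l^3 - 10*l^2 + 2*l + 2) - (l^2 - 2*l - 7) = -3*l^3 - 11*l^2 + 4*l + 9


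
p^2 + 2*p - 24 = (p - 4)*(p + 6)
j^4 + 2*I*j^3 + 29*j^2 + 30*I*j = j*(j - 5*I)*(j + I)*(j + 6*I)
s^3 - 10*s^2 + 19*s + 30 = (s - 6)*(s - 5)*(s + 1)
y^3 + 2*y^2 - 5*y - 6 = (y - 2)*(y + 1)*(y + 3)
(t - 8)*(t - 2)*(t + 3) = t^3 - 7*t^2 - 14*t + 48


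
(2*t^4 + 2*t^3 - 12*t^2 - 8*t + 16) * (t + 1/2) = 2*t^5 + 3*t^4 - 11*t^3 - 14*t^2 + 12*t + 8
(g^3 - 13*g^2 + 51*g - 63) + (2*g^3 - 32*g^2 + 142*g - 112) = 3*g^3 - 45*g^2 + 193*g - 175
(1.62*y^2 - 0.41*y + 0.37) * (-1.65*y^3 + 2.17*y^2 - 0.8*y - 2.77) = -2.673*y^5 + 4.1919*y^4 - 2.7962*y^3 - 3.3565*y^2 + 0.8397*y - 1.0249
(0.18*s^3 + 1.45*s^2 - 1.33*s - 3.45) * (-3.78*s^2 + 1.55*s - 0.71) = -0.6804*s^5 - 5.202*s^4 + 7.1471*s^3 + 9.95*s^2 - 4.4032*s + 2.4495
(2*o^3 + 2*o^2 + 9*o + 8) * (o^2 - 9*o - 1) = 2*o^5 - 16*o^4 - 11*o^3 - 75*o^2 - 81*o - 8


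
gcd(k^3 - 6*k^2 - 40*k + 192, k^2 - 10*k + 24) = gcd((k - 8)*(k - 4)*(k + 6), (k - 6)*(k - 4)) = k - 4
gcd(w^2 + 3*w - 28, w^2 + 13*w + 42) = w + 7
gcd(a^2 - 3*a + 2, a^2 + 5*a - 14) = a - 2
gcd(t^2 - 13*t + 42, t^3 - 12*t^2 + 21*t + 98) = t - 7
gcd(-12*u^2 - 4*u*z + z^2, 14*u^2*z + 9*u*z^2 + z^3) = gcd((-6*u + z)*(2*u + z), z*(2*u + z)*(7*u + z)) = 2*u + z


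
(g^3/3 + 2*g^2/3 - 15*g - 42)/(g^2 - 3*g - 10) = (-g^3 - 2*g^2 + 45*g + 126)/(3*(-g^2 + 3*g + 10))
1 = 1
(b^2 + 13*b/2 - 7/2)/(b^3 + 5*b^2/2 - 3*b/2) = (b + 7)/(b*(b + 3))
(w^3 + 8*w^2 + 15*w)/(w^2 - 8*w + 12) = w*(w^2 + 8*w + 15)/(w^2 - 8*w + 12)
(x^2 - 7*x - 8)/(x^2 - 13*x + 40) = (x + 1)/(x - 5)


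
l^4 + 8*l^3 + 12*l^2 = l^2*(l + 2)*(l + 6)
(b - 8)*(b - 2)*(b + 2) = b^3 - 8*b^2 - 4*b + 32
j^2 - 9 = (j - 3)*(j + 3)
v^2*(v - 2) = v^3 - 2*v^2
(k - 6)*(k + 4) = k^2 - 2*k - 24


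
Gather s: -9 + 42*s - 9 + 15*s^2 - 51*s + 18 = 15*s^2 - 9*s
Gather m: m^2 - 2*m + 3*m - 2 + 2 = m^2 + m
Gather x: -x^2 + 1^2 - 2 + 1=-x^2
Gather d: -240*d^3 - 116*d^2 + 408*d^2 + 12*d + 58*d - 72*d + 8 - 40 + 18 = -240*d^3 + 292*d^2 - 2*d - 14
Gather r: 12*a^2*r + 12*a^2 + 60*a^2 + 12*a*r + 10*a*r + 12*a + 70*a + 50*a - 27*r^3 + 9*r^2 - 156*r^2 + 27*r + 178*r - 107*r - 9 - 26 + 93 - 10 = 72*a^2 + 132*a - 27*r^3 - 147*r^2 + r*(12*a^2 + 22*a + 98) + 48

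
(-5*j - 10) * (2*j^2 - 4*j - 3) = -10*j^3 + 55*j + 30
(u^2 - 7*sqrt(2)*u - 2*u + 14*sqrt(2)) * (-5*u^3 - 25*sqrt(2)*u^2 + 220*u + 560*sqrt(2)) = -5*u^5 + 10*u^4 + 10*sqrt(2)*u^4 - 20*sqrt(2)*u^3 + 570*u^3 - 980*sqrt(2)*u^2 - 1140*u^2 - 7840*u + 1960*sqrt(2)*u + 15680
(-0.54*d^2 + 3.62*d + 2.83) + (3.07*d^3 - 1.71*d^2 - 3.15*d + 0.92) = 3.07*d^3 - 2.25*d^2 + 0.47*d + 3.75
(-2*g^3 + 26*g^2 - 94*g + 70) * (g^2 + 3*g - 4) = -2*g^5 + 20*g^4 - 8*g^3 - 316*g^2 + 586*g - 280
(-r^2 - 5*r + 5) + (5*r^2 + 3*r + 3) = 4*r^2 - 2*r + 8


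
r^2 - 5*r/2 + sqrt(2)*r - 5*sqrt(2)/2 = (r - 5/2)*(r + sqrt(2))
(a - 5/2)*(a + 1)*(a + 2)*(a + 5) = a^4 + 11*a^3/2 - 3*a^2 - 65*a/2 - 25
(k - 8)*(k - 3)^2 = k^3 - 14*k^2 + 57*k - 72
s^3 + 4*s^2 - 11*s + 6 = (s - 1)^2*(s + 6)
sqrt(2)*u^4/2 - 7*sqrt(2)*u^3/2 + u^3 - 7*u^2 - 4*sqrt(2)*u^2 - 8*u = u*(u - 8)*(u + sqrt(2))*(sqrt(2)*u/2 + sqrt(2)/2)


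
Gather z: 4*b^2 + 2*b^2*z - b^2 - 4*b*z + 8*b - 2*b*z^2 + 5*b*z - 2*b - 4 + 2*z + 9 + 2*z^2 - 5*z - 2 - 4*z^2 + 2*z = 3*b^2 + 6*b + z^2*(-2*b - 2) + z*(2*b^2 + b - 1) + 3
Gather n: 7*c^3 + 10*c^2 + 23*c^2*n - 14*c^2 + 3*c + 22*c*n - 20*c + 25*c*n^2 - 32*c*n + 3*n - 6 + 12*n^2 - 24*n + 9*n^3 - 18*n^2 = 7*c^3 - 4*c^2 - 17*c + 9*n^3 + n^2*(25*c - 6) + n*(23*c^2 - 10*c - 21) - 6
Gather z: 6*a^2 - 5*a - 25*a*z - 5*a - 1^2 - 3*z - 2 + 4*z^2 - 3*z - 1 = 6*a^2 - 10*a + 4*z^2 + z*(-25*a - 6) - 4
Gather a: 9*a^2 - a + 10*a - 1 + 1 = 9*a^2 + 9*a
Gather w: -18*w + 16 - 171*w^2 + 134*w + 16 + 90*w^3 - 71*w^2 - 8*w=90*w^3 - 242*w^2 + 108*w + 32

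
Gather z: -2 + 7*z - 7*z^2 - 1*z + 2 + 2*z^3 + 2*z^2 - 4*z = 2*z^3 - 5*z^2 + 2*z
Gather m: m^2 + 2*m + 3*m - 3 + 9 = m^2 + 5*m + 6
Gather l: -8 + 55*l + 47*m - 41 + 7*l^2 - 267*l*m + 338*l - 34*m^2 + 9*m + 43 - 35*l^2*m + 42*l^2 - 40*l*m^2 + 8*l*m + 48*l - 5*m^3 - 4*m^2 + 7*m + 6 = l^2*(49 - 35*m) + l*(-40*m^2 - 259*m + 441) - 5*m^3 - 38*m^2 + 63*m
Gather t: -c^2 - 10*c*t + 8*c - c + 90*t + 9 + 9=-c^2 + 7*c + t*(90 - 10*c) + 18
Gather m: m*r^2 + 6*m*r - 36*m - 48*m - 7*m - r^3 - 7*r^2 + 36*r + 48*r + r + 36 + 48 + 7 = m*(r^2 + 6*r - 91) - r^3 - 7*r^2 + 85*r + 91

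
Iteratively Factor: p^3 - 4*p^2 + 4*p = (p - 2)*(p^2 - 2*p) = (p - 2)^2*(p)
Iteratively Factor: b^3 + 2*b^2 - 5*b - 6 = (b + 3)*(b^2 - b - 2) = (b + 1)*(b + 3)*(b - 2)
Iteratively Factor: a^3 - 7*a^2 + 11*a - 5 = (a - 1)*(a^2 - 6*a + 5) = (a - 5)*(a - 1)*(a - 1)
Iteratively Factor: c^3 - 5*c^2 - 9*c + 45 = (c - 3)*(c^2 - 2*c - 15) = (c - 3)*(c + 3)*(c - 5)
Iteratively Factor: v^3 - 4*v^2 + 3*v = (v - 1)*(v^2 - 3*v) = v*(v - 1)*(v - 3)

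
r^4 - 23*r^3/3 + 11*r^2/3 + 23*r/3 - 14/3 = (r - 7)*(r - 1)*(r - 2/3)*(r + 1)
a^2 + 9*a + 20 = (a + 4)*(a + 5)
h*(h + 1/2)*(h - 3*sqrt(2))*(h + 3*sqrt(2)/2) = h^4 - 3*sqrt(2)*h^3/2 + h^3/2 - 9*h^2 - 3*sqrt(2)*h^2/4 - 9*h/2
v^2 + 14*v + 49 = (v + 7)^2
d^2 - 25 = (d - 5)*(d + 5)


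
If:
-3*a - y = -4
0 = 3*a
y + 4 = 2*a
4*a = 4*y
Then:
No Solution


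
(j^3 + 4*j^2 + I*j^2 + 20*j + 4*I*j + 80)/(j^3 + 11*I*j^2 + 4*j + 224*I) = (j^2 + j*(4 + 5*I) + 20*I)/(j^2 + 15*I*j - 56)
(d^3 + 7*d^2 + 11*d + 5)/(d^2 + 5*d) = d + 2 + 1/d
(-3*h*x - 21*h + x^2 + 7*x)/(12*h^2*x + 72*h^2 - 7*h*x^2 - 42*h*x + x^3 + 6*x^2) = (x + 7)/(-4*h*x - 24*h + x^2 + 6*x)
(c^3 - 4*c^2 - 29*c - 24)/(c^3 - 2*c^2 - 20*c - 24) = (-c^3 + 4*c^2 + 29*c + 24)/(-c^3 + 2*c^2 + 20*c + 24)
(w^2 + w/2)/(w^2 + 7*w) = (w + 1/2)/(w + 7)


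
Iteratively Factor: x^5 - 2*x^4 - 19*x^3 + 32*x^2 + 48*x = (x + 1)*(x^4 - 3*x^3 - 16*x^2 + 48*x) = (x + 1)*(x + 4)*(x^3 - 7*x^2 + 12*x) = (x - 3)*(x + 1)*(x + 4)*(x^2 - 4*x) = x*(x - 3)*(x + 1)*(x + 4)*(x - 4)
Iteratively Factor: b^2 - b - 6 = (b - 3)*(b + 2)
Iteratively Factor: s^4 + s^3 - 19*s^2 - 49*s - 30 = (s + 2)*(s^3 - s^2 - 17*s - 15) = (s - 5)*(s + 2)*(s^2 + 4*s + 3) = (s - 5)*(s + 2)*(s + 3)*(s + 1)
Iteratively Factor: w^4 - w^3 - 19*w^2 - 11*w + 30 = (w + 2)*(w^3 - 3*w^2 - 13*w + 15) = (w + 2)*(w + 3)*(w^2 - 6*w + 5) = (w - 1)*(w + 2)*(w + 3)*(w - 5)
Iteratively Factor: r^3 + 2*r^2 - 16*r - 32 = (r + 2)*(r^2 - 16) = (r - 4)*(r + 2)*(r + 4)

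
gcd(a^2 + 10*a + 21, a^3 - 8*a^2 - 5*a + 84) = a + 3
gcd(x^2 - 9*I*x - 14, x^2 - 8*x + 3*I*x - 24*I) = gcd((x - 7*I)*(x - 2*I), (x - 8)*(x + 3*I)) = 1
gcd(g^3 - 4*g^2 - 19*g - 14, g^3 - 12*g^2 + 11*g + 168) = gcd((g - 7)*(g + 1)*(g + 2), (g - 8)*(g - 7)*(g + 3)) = g - 7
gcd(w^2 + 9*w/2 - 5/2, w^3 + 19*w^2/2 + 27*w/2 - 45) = w + 5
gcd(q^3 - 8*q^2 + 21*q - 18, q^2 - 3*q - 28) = 1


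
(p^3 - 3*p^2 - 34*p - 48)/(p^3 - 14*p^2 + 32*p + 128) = (p + 3)/(p - 8)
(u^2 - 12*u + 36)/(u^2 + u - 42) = (u - 6)/(u + 7)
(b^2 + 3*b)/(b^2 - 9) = b/(b - 3)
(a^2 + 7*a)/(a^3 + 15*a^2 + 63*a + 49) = a/(a^2 + 8*a + 7)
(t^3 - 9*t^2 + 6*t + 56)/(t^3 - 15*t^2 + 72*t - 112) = (t + 2)/(t - 4)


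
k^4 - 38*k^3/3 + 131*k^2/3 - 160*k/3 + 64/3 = (k - 8)*(k - 8/3)*(k - 1)^2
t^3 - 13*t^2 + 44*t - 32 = (t - 8)*(t - 4)*(t - 1)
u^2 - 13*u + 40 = (u - 8)*(u - 5)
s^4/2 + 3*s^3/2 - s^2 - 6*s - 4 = (s/2 + 1)*(s - 2)*(s + 1)*(s + 2)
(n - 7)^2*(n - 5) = n^3 - 19*n^2 + 119*n - 245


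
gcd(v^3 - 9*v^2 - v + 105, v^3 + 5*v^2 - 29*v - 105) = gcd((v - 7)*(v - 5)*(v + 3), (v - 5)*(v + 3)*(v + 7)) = v^2 - 2*v - 15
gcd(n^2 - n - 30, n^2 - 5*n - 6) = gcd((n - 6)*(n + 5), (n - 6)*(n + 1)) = n - 6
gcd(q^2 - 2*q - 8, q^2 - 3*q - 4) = q - 4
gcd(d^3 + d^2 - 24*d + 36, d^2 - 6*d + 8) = d - 2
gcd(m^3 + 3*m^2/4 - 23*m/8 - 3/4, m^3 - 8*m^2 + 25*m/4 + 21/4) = m - 3/2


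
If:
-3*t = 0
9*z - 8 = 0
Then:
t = 0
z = 8/9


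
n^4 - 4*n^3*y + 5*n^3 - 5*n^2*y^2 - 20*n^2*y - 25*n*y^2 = n*(n + 5)*(n - 5*y)*(n + y)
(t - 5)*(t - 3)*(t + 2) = t^3 - 6*t^2 - t + 30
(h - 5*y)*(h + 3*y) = h^2 - 2*h*y - 15*y^2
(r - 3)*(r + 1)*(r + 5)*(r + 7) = r^4 + 10*r^3 + 8*r^2 - 106*r - 105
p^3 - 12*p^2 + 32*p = p*(p - 8)*(p - 4)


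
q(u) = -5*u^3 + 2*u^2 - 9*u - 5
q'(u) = -15*u^2 + 4*u - 9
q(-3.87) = 349.59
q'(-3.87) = -249.13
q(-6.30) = 1381.32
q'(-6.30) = -629.55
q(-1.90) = 53.62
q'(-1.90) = -70.75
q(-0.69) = 3.80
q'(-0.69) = -18.90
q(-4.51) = 534.94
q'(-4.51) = -332.14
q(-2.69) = 131.01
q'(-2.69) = -128.30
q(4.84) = -568.61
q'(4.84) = -341.02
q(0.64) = -11.25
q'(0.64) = -12.58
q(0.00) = -5.00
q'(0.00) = -9.00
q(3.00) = -149.00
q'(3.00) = -132.00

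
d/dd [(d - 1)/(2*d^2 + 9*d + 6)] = (2*d^2 + 9*d - (d - 1)*(4*d + 9) + 6)/(2*d^2 + 9*d + 6)^2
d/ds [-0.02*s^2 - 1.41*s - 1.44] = -0.04*s - 1.41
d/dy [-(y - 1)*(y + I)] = -2*y + 1 - I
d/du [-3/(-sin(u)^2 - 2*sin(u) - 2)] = -6*(sin(u) + 1)*cos(u)/(sin(u)^2 + 2*sin(u) + 2)^2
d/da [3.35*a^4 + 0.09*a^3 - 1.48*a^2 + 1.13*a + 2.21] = 13.4*a^3 + 0.27*a^2 - 2.96*a + 1.13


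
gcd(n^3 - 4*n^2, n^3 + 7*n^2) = n^2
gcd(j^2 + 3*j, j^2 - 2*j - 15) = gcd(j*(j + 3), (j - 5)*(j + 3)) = j + 3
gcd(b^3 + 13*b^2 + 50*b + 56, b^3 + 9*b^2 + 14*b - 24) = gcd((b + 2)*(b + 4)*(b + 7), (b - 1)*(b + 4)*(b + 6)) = b + 4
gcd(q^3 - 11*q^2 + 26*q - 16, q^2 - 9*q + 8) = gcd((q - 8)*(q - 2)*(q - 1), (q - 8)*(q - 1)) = q^2 - 9*q + 8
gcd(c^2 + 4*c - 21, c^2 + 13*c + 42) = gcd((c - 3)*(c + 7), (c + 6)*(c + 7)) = c + 7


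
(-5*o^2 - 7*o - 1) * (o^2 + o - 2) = -5*o^4 - 12*o^3 + 2*o^2 + 13*o + 2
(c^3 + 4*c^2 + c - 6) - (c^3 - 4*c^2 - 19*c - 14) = 8*c^2 + 20*c + 8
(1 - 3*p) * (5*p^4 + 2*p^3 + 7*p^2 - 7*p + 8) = -15*p^5 - p^4 - 19*p^3 + 28*p^2 - 31*p + 8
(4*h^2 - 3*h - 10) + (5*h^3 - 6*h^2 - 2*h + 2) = 5*h^3 - 2*h^2 - 5*h - 8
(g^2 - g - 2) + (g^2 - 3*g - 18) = 2*g^2 - 4*g - 20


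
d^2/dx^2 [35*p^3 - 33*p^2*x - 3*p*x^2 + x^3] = -6*p + 6*x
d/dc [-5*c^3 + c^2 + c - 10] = -15*c^2 + 2*c + 1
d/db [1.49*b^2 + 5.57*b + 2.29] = 2.98*b + 5.57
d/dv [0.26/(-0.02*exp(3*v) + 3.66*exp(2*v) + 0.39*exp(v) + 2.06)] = (0.0156*exp(2*v) - 1.9032*exp(v) - 0.1014)*exp(v)/(-0.02*exp(3*v) + 3.66*exp(2*v) + 0.39*exp(v) + 2.06)^2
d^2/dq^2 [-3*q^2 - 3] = -6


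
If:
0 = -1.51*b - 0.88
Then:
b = -0.58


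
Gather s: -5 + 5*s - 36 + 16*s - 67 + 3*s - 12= 24*s - 120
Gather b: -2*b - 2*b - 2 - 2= -4*b - 4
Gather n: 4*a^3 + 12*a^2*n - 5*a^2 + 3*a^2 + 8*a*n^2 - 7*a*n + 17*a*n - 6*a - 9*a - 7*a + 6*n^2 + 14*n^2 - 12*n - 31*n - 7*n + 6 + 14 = 4*a^3 - 2*a^2 - 22*a + n^2*(8*a + 20) + n*(12*a^2 + 10*a - 50) + 20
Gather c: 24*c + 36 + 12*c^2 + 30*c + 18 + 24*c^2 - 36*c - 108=36*c^2 + 18*c - 54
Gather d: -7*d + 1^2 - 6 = -7*d - 5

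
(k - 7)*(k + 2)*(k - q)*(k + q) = k^4 - 5*k^3 - k^2*q^2 - 14*k^2 + 5*k*q^2 + 14*q^2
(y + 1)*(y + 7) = y^2 + 8*y + 7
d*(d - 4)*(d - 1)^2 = d^4 - 6*d^3 + 9*d^2 - 4*d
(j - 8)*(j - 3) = j^2 - 11*j + 24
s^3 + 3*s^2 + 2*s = s*(s + 1)*(s + 2)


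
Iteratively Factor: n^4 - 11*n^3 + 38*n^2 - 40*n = (n - 2)*(n^3 - 9*n^2 + 20*n) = (n - 5)*(n - 2)*(n^2 - 4*n) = (n - 5)*(n - 4)*(n - 2)*(n)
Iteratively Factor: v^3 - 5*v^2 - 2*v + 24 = (v - 4)*(v^2 - v - 6) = (v - 4)*(v + 2)*(v - 3)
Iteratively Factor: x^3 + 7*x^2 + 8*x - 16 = (x + 4)*(x^2 + 3*x - 4) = (x - 1)*(x + 4)*(x + 4)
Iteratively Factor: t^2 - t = (t - 1)*(t)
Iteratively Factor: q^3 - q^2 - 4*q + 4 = (q - 1)*(q^2 - 4) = (q - 2)*(q - 1)*(q + 2)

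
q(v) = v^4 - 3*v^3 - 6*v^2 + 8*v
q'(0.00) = 8.00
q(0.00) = 0.00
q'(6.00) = 476.00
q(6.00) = 480.00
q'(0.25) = 4.50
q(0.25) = 1.58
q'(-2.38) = -68.34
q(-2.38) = 19.50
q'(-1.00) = 7.00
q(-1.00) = -10.00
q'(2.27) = -18.83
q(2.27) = -21.30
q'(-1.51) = -8.17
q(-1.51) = -10.23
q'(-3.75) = -284.50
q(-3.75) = 241.58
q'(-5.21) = -739.46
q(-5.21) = 956.52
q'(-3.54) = -239.75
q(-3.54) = 186.62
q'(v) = 4*v^3 - 9*v^2 - 12*v + 8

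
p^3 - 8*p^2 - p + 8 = (p - 8)*(p - 1)*(p + 1)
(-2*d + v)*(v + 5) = -2*d*v - 10*d + v^2 + 5*v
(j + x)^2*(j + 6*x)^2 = j^4 + 14*j^3*x + 61*j^2*x^2 + 84*j*x^3 + 36*x^4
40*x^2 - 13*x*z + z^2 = (-8*x + z)*(-5*x + z)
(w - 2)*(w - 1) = w^2 - 3*w + 2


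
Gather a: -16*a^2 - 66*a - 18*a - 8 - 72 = -16*a^2 - 84*a - 80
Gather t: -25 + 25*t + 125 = 25*t + 100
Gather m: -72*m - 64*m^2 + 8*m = -64*m^2 - 64*m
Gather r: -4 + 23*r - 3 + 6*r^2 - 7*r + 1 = 6*r^2 + 16*r - 6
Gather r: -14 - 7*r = -7*r - 14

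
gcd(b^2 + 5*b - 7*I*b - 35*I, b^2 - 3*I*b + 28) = b - 7*I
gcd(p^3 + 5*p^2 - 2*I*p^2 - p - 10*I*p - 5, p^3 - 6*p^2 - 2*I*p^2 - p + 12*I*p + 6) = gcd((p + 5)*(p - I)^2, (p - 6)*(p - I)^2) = p^2 - 2*I*p - 1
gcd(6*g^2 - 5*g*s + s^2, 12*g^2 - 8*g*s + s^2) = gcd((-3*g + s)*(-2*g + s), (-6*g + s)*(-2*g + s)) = -2*g + s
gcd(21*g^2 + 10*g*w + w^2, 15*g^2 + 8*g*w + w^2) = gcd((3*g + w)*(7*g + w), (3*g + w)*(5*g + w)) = 3*g + w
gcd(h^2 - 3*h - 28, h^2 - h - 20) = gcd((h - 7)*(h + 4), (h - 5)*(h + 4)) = h + 4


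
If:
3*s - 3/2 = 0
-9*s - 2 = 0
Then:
No Solution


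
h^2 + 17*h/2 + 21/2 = (h + 3/2)*(h + 7)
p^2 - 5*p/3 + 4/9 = (p - 4/3)*(p - 1/3)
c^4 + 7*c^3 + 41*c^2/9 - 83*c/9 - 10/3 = (c - 1)*(c + 1/3)*(c + 5/3)*(c + 6)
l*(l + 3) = l^2 + 3*l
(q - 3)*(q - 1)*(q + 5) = q^3 + q^2 - 17*q + 15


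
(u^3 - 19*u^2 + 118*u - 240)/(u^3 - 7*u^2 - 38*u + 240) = (u - 6)/(u + 6)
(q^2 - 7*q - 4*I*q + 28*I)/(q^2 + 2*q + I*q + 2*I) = (q^2 - q*(7 + 4*I) + 28*I)/(q^2 + q*(2 + I) + 2*I)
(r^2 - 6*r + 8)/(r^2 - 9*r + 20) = (r - 2)/(r - 5)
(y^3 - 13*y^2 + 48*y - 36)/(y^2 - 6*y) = y - 7 + 6/y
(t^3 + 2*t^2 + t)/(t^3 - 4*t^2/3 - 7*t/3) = 3*(t + 1)/(3*t - 7)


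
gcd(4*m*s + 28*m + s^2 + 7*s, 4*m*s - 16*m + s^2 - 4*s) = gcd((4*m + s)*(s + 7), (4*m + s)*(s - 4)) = 4*m + s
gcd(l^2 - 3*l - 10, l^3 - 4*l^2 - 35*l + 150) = l - 5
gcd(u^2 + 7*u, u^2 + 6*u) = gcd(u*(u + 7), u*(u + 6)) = u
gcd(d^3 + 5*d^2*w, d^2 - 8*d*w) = d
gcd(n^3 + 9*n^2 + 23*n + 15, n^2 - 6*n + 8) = 1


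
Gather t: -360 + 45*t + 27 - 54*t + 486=153 - 9*t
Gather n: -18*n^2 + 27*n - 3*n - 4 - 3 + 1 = -18*n^2 + 24*n - 6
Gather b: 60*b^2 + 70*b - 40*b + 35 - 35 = 60*b^2 + 30*b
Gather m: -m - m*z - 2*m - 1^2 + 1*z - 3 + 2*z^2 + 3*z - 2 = m*(-z - 3) + 2*z^2 + 4*z - 6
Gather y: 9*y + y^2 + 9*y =y^2 + 18*y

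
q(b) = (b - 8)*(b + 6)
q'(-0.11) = -2.22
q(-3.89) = -25.09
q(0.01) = -48.02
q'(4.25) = 6.50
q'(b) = 2*b - 2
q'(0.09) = -1.82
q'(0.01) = -1.98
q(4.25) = -38.44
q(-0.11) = -47.77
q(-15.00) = 207.00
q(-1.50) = -42.75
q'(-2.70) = -7.40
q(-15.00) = 207.00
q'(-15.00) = -32.00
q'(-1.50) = -5.00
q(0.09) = -48.17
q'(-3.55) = -9.10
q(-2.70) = -35.31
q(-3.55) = -28.30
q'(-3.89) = -9.78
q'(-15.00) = -32.00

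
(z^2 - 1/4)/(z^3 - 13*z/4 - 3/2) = (2*z - 1)/(2*z^2 - z - 6)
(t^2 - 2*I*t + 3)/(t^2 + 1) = (t - 3*I)/(t - I)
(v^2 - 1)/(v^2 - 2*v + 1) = (v + 1)/(v - 1)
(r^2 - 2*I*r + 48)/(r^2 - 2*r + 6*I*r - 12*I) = (r - 8*I)/(r - 2)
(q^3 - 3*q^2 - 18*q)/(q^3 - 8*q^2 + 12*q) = (q + 3)/(q - 2)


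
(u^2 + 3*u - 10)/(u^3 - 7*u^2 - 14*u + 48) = (u + 5)/(u^2 - 5*u - 24)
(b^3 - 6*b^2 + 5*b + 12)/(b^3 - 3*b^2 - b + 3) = (b - 4)/(b - 1)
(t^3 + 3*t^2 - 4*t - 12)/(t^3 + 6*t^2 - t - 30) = (t + 2)/(t + 5)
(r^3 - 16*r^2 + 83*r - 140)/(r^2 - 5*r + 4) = (r^2 - 12*r + 35)/(r - 1)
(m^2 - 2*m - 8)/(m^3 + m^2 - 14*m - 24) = 1/(m + 3)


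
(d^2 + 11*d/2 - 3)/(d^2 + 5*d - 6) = (d - 1/2)/(d - 1)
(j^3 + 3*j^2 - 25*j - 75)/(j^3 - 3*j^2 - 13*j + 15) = (j + 5)/(j - 1)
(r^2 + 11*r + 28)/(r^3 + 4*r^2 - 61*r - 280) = (r + 4)/(r^2 - 3*r - 40)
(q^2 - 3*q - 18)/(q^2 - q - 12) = (q - 6)/(q - 4)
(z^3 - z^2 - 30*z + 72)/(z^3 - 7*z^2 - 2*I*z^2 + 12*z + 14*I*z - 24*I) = (z + 6)/(z - 2*I)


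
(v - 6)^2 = v^2 - 12*v + 36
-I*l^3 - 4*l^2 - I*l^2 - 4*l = l*(l - 4*I)*(-I*l - I)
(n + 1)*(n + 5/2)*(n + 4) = n^3 + 15*n^2/2 + 33*n/2 + 10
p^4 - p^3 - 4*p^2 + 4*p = p*(p - 2)*(p - 1)*(p + 2)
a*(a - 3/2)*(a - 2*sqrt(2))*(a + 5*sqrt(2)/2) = a^4 - 3*a^3/2 + sqrt(2)*a^3/2 - 10*a^2 - 3*sqrt(2)*a^2/4 + 15*a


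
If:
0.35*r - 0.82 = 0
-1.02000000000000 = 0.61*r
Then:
No Solution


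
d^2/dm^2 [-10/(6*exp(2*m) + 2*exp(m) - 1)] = 20*(-4*(6*exp(m) + 1)^2*exp(m) + (12*exp(m) + 1)*(6*exp(2*m) + 2*exp(m) - 1))*exp(m)/(6*exp(2*m) + 2*exp(m) - 1)^3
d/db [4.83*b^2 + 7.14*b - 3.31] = 9.66*b + 7.14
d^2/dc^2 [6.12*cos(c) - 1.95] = -6.12*cos(c)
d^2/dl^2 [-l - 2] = 0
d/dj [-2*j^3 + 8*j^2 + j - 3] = -6*j^2 + 16*j + 1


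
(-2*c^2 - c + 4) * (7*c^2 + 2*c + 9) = -14*c^4 - 11*c^3 + 8*c^2 - c + 36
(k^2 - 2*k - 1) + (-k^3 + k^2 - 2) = -k^3 + 2*k^2 - 2*k - 3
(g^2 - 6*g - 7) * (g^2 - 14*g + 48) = g^4 - 20*g^3 + 125*g^2 - 190*g - 336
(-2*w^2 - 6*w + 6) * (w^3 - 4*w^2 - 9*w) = -2*w^5 + 2*w^4 + 48*w^3 + 30*w^2 - 54*w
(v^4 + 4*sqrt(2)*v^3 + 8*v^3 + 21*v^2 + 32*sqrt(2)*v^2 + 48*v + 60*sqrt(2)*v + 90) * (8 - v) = -v^5 - 4*sqrt(2)*v^4 + 43*v^3 + 120*v^2 + 196*sqrt(2)*v^2 + 294*v + 480*sqrt(2)*v + 720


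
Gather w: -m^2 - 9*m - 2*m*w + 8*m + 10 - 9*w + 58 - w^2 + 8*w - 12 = -m^2 - m - w^2 + w*(-2*m - 1) + 56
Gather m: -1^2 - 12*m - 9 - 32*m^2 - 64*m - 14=-32*m^2 - 76*m - 24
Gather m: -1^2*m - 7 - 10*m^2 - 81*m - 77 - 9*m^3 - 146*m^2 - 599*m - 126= -9*m^3 - 156*m^2 - 681*m - 210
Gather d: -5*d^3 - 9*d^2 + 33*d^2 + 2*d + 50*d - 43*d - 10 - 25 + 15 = -5*d^3 + 24*d^2 + 9*d - 20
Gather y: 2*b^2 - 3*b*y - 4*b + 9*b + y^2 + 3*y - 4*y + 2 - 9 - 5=2*b^2 + 5*b + y^2 + y*(-3*b - 1) - 12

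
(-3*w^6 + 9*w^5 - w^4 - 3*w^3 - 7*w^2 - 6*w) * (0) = 0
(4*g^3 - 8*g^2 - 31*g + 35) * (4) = 16*g^3 - 32*g^2 - 124*g + 140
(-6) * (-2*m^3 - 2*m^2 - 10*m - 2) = 12*m^3 + 12*m^2 + 60*m + 12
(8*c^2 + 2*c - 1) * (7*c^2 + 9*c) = 56*c^4 + 86*c^3 + 11*c^2 - 9*c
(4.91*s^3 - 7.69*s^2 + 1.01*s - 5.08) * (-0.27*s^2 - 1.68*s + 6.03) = -1.3257*s^5 - 6.1725*s^4 + 42.2538*s^3 - 46.6959*s^2 + 14.6247*s - 30.6324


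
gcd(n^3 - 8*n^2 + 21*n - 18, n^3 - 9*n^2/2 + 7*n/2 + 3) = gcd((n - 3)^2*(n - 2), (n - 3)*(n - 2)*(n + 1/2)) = n^2 - 5*n + 6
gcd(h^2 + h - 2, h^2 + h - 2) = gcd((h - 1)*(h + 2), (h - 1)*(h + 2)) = h^2 + h - 2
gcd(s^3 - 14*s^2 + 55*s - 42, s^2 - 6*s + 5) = s - 1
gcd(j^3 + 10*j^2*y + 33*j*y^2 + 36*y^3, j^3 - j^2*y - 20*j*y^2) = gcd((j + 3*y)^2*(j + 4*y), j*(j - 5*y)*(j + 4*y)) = j + 4*y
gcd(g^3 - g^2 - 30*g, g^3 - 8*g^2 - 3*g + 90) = g - 6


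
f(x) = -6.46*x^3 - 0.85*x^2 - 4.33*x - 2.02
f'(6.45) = -821.55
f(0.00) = -2.02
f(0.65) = -6.97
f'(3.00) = -183.85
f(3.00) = -197.08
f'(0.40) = -8.11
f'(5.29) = -555.65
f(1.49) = -31.73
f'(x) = -19.38*x^2 - 1.7*x - 4.33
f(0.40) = -4.30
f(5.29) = -1005.02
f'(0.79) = -17.77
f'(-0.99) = -21.64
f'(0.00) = -4.33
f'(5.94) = -698.22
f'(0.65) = -13.62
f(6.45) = -1798.76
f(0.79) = -9.16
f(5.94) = -1411.65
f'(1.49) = -49.89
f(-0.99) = 7.70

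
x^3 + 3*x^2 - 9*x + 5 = (x - 1)^2*(x + 5)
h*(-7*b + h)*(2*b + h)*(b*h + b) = -14*b^3*h^2 - 14*b^3*h - 5*b^2*h^3 - 5*b^2*h^2 + b*h^4 + b*h^3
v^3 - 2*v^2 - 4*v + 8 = (v - 2)^2*(v + 2)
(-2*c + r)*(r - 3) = -2*c*r + 6*c + r^2 - 3*r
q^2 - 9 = (q - 3)*(q + 3)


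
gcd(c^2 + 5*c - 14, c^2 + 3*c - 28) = c + 7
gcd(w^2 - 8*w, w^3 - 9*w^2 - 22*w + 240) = w - 8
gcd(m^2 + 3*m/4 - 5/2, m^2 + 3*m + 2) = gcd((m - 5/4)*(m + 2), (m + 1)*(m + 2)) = m + 2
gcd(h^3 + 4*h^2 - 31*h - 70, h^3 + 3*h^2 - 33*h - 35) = h^2 + 2*h - 35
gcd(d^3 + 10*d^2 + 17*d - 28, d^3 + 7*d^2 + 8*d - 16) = d^2 + 3*d - 4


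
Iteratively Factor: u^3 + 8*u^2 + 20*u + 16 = (u + 4)*(u^2 + 4*u + 4) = (u + 2)*(u + 4)*(u + 2)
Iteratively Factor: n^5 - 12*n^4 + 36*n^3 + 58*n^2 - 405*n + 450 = (n - 5)*(n^4 - 7*n^3 + n^2 + 63*n - 90) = (n - 5)*(n - 2)*(n^3 - 5*n^2 - 9*n + 45) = (n - 5)^2*(n - 2)*(n^2 - 9) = (n - 5)^2*(n - 2)*(n + 3)*(n - 3)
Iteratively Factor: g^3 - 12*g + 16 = (g - 2)*(g^2 + 2*g - 8) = (g - 2)*(g + 4)*(g - 2)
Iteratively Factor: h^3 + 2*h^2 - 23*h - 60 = (h + 3)*(h^2 - h - 20) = (h - 5)*(h + 3)*(h + 4)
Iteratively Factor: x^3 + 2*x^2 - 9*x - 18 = (x - 3)*(x^2 + 5*x + 6) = (x - 3)*(x + 2)*(x + 3)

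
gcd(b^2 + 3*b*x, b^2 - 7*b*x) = b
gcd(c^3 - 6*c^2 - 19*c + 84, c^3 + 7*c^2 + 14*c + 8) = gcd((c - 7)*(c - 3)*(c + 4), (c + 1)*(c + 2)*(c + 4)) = c + 4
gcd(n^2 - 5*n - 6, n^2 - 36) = n - 6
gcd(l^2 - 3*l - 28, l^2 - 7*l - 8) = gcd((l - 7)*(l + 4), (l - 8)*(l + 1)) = 1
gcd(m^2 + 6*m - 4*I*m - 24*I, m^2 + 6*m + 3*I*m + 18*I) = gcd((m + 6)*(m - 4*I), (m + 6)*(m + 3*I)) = m + 6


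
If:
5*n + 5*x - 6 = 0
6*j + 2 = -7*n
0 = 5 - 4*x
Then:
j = -11/40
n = -1/20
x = 5/4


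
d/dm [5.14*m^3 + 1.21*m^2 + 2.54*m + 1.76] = 15.42*m^2 + 2.42*m + 2.54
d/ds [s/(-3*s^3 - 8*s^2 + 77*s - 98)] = 2*(3*s^3 + 4*s^2 - 49)/(9*s^6 + 48*s^5 - 398*s^4 - 644*s^3 + 7497*s^2 - 15092*s + 9604)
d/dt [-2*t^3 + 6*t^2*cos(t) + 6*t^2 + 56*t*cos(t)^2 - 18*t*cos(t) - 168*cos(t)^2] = -6*t^2*sin(t) - 6*t^2 + 18*t*sin(t) - 56*t*sin(2*t) + 12*t*cos(t) + 12*t + 168*sin(2*t) + 56*cos(t)^2 - 18*cos(t)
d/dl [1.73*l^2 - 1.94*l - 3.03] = 3.46*l - 1.94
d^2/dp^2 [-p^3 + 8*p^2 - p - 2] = 16 - 6*p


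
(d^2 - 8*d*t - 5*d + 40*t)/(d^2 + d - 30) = (d - 8*t)/(d + 6)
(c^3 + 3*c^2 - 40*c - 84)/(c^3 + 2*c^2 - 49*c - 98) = (c - 6)/(c - 7)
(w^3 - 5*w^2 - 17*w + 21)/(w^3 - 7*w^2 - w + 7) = (w + 3)/(w + 1)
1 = 1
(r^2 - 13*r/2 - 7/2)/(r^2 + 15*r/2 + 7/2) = (r - 7)/(r + 7)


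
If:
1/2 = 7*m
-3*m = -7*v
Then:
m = 1/14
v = 3/98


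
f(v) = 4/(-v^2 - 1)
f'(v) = 8*v/(-v^2 - 1)^2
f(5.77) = -0.12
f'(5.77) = 0.04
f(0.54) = -3.10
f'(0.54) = 2.59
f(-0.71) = -2.66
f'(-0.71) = -2.51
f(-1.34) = -1.43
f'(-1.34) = -1.37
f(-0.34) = -3.59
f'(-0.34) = -2.19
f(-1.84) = -0.91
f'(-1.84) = -0.77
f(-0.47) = -3.28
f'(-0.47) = -2.52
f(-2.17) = -0.70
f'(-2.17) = -0.53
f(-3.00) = -0.40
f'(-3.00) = -0.24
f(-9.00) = -0.05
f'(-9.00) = -0.01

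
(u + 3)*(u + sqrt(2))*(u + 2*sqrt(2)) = u^3 + 3*u^2 + 3*sqrt(2)*u^2 + 4*u + 9*sqrt(2)*u + 12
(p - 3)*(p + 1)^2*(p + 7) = p^4 + 6*p^3 - 12*p^2 - 38*p - 21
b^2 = b^2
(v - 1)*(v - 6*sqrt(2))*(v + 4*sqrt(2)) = v^3 - 2*sqrt(2)*v^2 - v^2 - 48*v + 2*sqrt(2)*v + 48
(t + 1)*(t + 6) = t^2 + 7*t + 6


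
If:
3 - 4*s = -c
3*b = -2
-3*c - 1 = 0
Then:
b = -2/3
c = -1/3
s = 2/3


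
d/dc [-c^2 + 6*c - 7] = 6 - 2*c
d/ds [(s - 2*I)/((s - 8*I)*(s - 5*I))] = (-s^2 + 4*I*s - 14)/(s^4 - 26*I*s^3 - 249*s^2 + 1040*I*s + 1600)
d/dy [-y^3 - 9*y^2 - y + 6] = -3*y^2 - 18*y - 1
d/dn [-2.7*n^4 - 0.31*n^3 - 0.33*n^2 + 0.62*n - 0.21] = -10.8*n^3 - 0.93*n^2 - 0.66*n + 0.62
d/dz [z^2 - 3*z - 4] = 2*z - 3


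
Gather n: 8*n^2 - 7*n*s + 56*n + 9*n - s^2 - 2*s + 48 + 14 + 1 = 8*n^2 + n*(65 - 7*s) - s^2 - 2*s + 63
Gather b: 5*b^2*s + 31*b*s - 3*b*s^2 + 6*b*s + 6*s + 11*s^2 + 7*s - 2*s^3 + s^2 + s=5*b^2*s + b*(-3*s^2 + 37*s) - 2*s^3 + 12*s^2 + 14*s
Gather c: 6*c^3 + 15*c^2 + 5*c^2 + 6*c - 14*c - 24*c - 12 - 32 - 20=6*c^3 + 20*c^2 - 32*c - 64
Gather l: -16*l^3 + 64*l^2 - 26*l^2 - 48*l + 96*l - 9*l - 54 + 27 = -16*l^3 + 38*l^2 + 39*l - 27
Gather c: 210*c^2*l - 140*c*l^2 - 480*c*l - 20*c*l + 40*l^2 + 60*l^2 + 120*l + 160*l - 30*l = 210*c^2*l + c*(-140*l^2 - 500*l) + 100*l^2 + 250*l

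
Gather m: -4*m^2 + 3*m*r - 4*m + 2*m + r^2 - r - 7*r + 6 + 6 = -4*m^2 + m*(3*r - 2) + r^2 - 8*r + 12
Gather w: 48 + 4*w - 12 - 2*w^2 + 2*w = -2*w^2 + 6*w + 36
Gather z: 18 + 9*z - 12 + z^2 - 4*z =z^2 + 5*z + 6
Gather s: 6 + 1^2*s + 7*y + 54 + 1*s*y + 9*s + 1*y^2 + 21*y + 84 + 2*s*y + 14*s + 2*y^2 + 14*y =s*(3*y + 24) + 3*y^2 + 42*y + 144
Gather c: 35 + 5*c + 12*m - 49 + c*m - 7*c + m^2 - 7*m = c*(m - 2) + m^2 + 5*m - 14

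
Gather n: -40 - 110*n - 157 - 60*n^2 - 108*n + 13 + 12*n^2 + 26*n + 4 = -48*n^2 - 192*n - 180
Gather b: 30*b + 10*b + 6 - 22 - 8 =40*b - 24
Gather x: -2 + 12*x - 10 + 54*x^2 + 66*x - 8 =54*x^2 + 78*x - 20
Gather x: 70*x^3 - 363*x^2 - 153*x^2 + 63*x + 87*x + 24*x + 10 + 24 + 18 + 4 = 70*x^3 - 516*x^2 + 174*x + 56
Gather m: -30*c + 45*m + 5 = -30*c + 45*m + 5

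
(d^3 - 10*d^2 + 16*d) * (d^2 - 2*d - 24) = d^5 - 12*d^4 + 12*d^3 + 208*d^2 - 384*d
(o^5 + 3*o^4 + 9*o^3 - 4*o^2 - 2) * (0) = 0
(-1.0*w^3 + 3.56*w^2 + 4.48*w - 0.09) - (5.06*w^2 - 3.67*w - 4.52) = -1.0*w^3 - 1.5*w^2 + 8.15*w + 4.43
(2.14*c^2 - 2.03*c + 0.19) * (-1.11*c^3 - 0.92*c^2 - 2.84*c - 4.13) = -2.3754*c^5 + 0.2845*c^4 - 4.4209*c^3 - 3.2478*c^2 + 7.8443*c - 0.7847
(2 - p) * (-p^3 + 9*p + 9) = p^4 - 2*p^3 - 9*p^2 + 9*p + 18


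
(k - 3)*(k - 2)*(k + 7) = k^3 + 2*k^2 - 29*k + 42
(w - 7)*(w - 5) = w^2 - 12*w + 35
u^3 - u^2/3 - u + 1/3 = (u - 1)*(u - 1/3)*(u + 1)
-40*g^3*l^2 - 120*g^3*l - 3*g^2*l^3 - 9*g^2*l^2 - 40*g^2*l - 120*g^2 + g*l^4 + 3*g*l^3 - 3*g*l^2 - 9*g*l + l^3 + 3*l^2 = (-8*g + l)*(5*g + l)*(l + 3)*(g*l + 1)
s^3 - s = s*(s - 1)*(s + 1)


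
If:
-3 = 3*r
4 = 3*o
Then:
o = 4/3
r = -1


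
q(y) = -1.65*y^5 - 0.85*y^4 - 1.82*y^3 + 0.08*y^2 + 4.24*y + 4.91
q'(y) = -8.25*y^4 - 3.4*y^3 - 5.46*y^2 + 0.16*y + 4.24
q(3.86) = -1684.81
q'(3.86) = -2103.52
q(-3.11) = 447.78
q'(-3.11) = -718.58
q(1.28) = -1.30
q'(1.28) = -33.78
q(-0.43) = 3.24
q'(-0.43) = 3.15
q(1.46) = -9.20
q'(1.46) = -55.23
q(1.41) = -6.61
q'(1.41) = -48.53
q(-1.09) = 4.08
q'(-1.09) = -9.66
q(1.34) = -3.51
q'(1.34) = -40.13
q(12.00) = -431276.05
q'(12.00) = -177727.28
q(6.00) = -14291.89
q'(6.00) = -11617.76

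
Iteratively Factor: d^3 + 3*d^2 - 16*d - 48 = (d - 4)*(d^2 + 7*d + 12) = (d - 4)*(d + 4)*(d + 3)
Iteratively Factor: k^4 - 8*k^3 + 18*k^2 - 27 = (k - 3)*(k^3 - 5*k^2 + 3*k + 9) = (k - 3)^2*(k^2 - 2*k - 3) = (k - 3)^2*(k + 1)*(k - 3)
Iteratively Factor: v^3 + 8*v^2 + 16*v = (v + 4)*(v^2 + 4*v) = (v + 4)^2*(v)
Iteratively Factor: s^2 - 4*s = (s - 4)*(s)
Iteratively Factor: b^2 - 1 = (b - 1)*(b + 1)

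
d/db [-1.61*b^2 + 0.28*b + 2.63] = 0.28 - 3.22*b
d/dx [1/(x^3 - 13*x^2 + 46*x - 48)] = (-3*x^2 + 26*x - 46)/(x^3 - 13*x^2 + 46*x - 48)^2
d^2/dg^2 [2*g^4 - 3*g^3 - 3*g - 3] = 6*g*(4*g - 3)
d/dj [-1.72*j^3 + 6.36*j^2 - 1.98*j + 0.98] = -5.16*j^2 + 12.72*j - 1.98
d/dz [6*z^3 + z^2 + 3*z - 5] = 18*z^2 + 2*z + 3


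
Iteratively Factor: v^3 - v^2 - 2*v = (v)*(v^2 - v - 2) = v*(v - 2)*(v + 1)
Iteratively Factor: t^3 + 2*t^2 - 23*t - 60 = (t - 5)*(t^2 + 7*t + 12) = (t - 5)*(t + 4)*(t + 3)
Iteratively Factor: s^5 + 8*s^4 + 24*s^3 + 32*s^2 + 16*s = (s + 2)*(s^4 + 6*s^3 + 12*s^2 + 8*s) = (s + 2)^2*(s^3 + 4*s^2 + 4*s) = s*(s + 2)^2*(s^2 + 4*s + 4) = s*(s + 2)^3*(s + 2)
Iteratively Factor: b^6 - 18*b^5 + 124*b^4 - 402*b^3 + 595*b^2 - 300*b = (b - 5)*(b^5 - 13*b^4 + 59*b^3 - 107*b^2 + 60*b) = (b - 5)^2*(b^4 - 8*b^3 + 19*b^2 - 12*b) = (b - 5)^2*(b - 3)*(b^3 - 5*b^2 + 4*b) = (b - 5)^2*(b - 4)*(b - 3)*(b^2 - b) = (b - 5)^2*(b - 4)*(b - 3)*(b - 1)*(b)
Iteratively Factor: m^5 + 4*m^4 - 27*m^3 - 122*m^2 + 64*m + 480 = (m + 4)*(m^4 - 27*m^2 - 14*m + 120) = (m - 2)*(m + 4)*(m^3 + 2*m^2 - 23*m - 60) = (m - 5)*(m - 2)*(m + 4)*(m^2 + 7*m + 12) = (m - 5)*(m - 2)*(m + 3)*(m + 4)*(m + 4)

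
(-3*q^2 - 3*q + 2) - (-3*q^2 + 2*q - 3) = 5 - 5*q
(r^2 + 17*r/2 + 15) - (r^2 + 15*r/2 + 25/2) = r + 5/2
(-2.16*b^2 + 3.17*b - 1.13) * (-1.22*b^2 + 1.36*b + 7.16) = 2.6352*b^4 - 6.805*b^3 - 9.7758*b^2 + 21.1604*b - 8.0908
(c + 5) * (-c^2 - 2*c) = -c^3 - 7*c^2 - 10*c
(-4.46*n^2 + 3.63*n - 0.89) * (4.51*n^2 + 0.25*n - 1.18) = -20.1146*n^4 + 15.2563*n^3 + 2.1564*n^2 - 4.5059*n + 1.0502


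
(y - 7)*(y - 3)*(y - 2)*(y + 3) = y^4 - 9*y^3 + 5*y^2 + 81*y - 126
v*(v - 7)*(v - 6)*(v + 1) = v^4 - 12*v^3 + 29*v^2 + 42*v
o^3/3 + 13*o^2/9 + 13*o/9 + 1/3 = (o/3 + 1)*(o + 1/3)*(o + 1)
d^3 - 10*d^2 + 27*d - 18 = (d - 6)*(d - 3)*(d - 1)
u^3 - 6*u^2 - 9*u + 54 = (u - 6)*(u - 3)*(u + 3)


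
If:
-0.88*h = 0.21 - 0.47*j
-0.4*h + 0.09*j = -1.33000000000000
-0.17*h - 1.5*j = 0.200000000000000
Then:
No Solution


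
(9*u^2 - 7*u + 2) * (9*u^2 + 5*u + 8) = 81*u^4 - 18*u^3 + 55*u^2 - 46*u + 16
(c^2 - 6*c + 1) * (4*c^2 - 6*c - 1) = 4*c^4 - 30*c^3 + 39*c^2 - 1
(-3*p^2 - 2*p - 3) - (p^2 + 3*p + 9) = -4*p^2 - 5*p - 12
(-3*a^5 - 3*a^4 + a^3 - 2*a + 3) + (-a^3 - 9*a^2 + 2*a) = -3*a^5 - 3*a^4 - 9*a^2 + 3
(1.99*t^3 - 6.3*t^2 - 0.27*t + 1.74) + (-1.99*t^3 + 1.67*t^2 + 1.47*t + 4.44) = -4.63*t^2 + 1.2*t + 6.18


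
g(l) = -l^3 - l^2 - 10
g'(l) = -3*l^2 - 2*l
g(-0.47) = -10.12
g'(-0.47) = 0.28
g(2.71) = -37.25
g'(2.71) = -27.45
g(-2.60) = 0.82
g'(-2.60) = -15.08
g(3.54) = -66.89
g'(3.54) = -44.67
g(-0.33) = -10.07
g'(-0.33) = 0.33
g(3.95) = -87.23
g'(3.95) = -54.71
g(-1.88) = -6.89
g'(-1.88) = -6.84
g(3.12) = -50.11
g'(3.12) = -35.44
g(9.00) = -820.00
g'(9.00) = -261.00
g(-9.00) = 638.00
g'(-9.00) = -225.00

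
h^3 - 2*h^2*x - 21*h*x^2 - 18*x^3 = (h - 6*x)*(h + x)*(h + 3*x)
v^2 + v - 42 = (v - 6)*(v + 7)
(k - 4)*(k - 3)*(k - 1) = k^3 - 8*k^2 + 19*k - 12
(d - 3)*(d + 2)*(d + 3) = d^3 + 2*d^2 - 9*d - 18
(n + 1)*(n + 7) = n^2 + 8*n + 7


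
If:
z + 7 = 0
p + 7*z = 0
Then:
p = 49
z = -7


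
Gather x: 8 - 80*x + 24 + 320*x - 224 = 240*x - 192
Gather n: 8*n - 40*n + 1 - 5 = -32*n - 4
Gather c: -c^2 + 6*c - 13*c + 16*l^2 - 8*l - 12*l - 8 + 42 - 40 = -c^2 - 7*c + 16*l^2 - 20*l - 6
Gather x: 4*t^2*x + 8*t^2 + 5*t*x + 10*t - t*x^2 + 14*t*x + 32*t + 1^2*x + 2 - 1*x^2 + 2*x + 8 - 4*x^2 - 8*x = 8*t^2 + 42*t + x^2*(-t - 5) + x*(4*t^2 + 19*t - 5) + 10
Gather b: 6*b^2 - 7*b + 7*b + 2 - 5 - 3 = 6*b^2 - 6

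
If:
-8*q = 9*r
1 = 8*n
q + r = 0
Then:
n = 1/8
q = 0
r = 0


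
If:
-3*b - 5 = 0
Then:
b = -5/3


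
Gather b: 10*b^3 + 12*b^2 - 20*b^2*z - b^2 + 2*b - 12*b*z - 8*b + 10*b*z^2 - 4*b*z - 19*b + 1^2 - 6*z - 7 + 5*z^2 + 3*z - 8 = 10*b^3 + b^2*(11 - 20*z) + b*(10*z^2 - 16*z - 25) + 5*z^2 - 3*z - 14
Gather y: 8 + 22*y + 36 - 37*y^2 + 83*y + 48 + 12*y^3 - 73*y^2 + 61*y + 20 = 12*y^3 - 110*y^2 + 166*y + 112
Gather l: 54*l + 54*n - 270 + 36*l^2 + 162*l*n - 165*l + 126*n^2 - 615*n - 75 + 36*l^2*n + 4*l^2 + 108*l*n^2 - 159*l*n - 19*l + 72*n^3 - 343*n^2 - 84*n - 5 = l^2*(36*n + 40) + l*(108*n^2 + 3*n - 130) + 72*n^3 - 217*n^2 - 645*n - 350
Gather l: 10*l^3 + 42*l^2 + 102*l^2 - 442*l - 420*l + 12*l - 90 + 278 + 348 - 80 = 10*l^3 + 144*l^2 - 850*l + 456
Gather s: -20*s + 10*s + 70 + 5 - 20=55 - 10*s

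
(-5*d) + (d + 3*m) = -4*d + 3*m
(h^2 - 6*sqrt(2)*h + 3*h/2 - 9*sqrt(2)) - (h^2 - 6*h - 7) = -6*sqrt(2)*h + 15*h/2 - 9*sqrt(2) + 7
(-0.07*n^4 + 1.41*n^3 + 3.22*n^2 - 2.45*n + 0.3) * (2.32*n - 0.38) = -0.1624*n^5 + 3.2978*n^4 + 6.9346*n^3 - 6.9076*n^2 + 1.627*n - 0.114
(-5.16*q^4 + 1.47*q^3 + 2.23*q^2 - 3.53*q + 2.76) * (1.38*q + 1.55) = -7.1208*q^5 - 5.9694*q^4 + 5.3559*q^3 - 1.4149*q^2 - 1.6627*q + 4.278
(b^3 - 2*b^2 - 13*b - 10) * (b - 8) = b^4 - 10*b^3 + 3*b^2 + 94*b + 80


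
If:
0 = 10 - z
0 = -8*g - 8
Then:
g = -1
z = 10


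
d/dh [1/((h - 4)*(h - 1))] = (5 - 2*h)/(h^4 - 10*h^3 + 33*h^2 - 40*h + 16)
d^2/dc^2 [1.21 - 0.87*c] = 0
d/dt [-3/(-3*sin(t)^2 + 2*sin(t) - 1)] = 6*(1 - 3*sin(t))*cos(t)/(3*sin(t)^2 - 2*sin(t) + 1)^2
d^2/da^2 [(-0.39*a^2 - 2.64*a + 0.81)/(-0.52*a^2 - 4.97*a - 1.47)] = (1.11022302462516e-16*a^4 - 0.58812*a^3 - 3.10284*a^2 - 24.66828*a - 75.66678)/(0.140608*a^6 + 4.031664*a^5 + 39.725868*a^4 + 145.557881*a^3 + 112.301973*a^2 + 32.219019*a + 3.176523)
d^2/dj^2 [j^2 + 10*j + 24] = 2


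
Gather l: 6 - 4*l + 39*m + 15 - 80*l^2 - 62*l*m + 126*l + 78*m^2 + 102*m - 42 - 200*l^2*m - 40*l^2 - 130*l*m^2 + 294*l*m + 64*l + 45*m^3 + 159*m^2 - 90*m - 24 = l^2*(-200*m - 120) + l*(-130*m^2 + 232*m + 186) + 45*m^3 + 237*m^2 + 51*m - 45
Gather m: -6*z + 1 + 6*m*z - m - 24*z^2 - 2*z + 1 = m*(6*z - 1) - 24*z^2 - 8*z + 2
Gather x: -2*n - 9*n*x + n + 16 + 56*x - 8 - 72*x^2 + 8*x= -n - 72*x^2 + x*(64 - 9*n) + 8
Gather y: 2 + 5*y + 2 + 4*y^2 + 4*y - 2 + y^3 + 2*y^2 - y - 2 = y^3 + 6*y^2 + 8*y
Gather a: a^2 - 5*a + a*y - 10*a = a^2 + a*(y - 15)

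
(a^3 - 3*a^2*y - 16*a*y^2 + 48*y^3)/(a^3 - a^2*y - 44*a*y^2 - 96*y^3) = (-a^2 + 7*a*y - 12*y^2)/(-a^2 + 5*a*y + 24*y^2)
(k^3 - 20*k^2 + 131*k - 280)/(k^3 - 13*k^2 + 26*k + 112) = (k - 5)/(k + 2)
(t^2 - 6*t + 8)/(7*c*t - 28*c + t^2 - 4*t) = (t - 2)/(7*c + t)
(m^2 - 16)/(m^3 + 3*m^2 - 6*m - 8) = (m - 4)/(m^2 - m - 2)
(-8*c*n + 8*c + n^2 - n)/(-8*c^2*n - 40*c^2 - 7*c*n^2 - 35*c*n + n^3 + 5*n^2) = (n - 1)/(c*n + 5*c + n^2 + 5*n)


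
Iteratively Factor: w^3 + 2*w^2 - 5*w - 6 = (w + 1)*(w^2 + w - 6) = (w + 1)*(w + 3)*(w - 2)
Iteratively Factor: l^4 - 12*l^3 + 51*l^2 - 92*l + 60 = (l - 2)*(l^3 - 10*l^2 + 31*l - 30) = (l - 3)*(l - 2)*(l^2 - 7*l + 10) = (l - 3)*(l - 2)^2*(l - 5)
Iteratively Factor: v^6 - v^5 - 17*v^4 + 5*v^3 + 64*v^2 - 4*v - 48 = (v - 4)*(v^5 + 3*v^4 - 5*v^3 - 15*v^2 + 4*v + 12) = (v - 4)*(v + 2)*(v^4 + v^3 - 7*v^2 - v + 6) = (v - 4)*(v + 2)*(v + 3)*(v^3 - 2*v^2 - v + 2) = (v - 4)*(v + 1)*(v + 2)*(v + 3)*(v^2 - 3*v + 2) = (v - 4)*(v - 1)*(v + 1)*(v + 2)*(v + 3)*(v - 2)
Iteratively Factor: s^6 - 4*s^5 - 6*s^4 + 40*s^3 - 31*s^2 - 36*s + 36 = (s - 3)*(s^5 - s^4 - 9*s^3 + 13*s^2 + 8*s - 12) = (s - 3)*(s - 1)*(s^4 - 9*s^2 + 4*s + 12) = (s - 3)*(s - 2)*(s - 1)*(s^3 + 2*s^2 - 5*s - 6) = (s - 3)*(s - 2)^2*(s - 1)*(s^2 + 4*s + 3) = (s - 3)*(s - 2)^2*(s - 1)*(s + 3)*(s + 1)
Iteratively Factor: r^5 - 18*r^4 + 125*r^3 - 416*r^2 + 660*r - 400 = (r - 2)*(r^4 - 16*r^3 + 93*r^2 - 230*r + 200) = (r - 5)*(r - 2)*(r^3 - 11*r^2 + 38*r - 40) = (r - 5)*(r - 4)*(r - 2)*(r^2 - 7*r + 10) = (r - 5)*(r - 4)*(r - 2)^2*(r - 5)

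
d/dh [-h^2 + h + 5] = 1 - 2*h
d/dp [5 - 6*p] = -6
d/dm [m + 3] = 1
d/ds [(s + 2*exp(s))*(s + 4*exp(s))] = 6*s*exp(s) + 2*s + 16*exp(2*s) + 6*exp(s)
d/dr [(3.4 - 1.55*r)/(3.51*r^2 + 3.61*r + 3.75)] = (5.4405*r^2 - 23.868*r - 18.0865)/(12.3201*r^4 + 25.3422*r^3 + 39.3571*r^2 + 27.075*r + 14.0625)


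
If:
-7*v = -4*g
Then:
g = 7*v/4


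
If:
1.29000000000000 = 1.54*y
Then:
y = 0.84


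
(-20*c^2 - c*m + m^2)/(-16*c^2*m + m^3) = (5*c - m)/(m*(4*c - m))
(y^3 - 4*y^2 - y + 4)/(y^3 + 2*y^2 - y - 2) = (y - 4)/(y + 2)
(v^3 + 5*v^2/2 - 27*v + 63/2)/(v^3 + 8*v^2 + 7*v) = (2*v^2 - 9*v + 9)/(2*v*(v + 1))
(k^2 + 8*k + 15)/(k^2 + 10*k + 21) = (k + 5)/(k + 7)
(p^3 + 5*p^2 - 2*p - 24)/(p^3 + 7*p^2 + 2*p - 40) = (p + 3)/(p + 5)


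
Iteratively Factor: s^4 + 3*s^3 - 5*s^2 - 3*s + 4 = (s - 1)*(s^3 + 4*s^2 - s - 4) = (s - 1)^2*(s^2 + 5*s + 4) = (s - 1)^2*(s + 1)*(s + 4)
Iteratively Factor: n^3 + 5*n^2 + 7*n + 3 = (n + 1)*(n^2 + 4*n + 3) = (n + 1)^2*(n + 3)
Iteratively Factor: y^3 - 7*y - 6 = (y - 3)*(y^2 + 3*y + 2) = (y - 3)*(y + 2)*(y + 1)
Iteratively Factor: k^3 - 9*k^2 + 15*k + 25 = (k - 5)*(k^2 - 4*k - 5) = (k - 5)^2*(k + 1)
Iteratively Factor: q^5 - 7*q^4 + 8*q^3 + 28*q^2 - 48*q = (q - 3)*(q^4 - 4*q^3 - 4*q^2 + 16*q) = (q - 3)*(q - 2)*(q^3 - 2*q^2 - 8*q) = (q - 3)*(q - 2)*(q + 2)*(q^2 - 4*q) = (q - 4)*(q - 3)*(q - 2)*(q + 2)*(q)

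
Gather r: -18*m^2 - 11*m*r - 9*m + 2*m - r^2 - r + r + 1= -18*m^2 - 11*m*r - 7*m - r^2 + 1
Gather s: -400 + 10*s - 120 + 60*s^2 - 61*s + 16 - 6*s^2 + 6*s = 54*s^2 - 45*s - 504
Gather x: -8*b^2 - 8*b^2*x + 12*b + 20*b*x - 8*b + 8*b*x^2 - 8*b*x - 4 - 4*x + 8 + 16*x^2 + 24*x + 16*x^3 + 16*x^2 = -8*b^2 + 4*b + 16*x^3 + x^2*(8*b + 32) + x*(-8*b^2 + 12*b + 20) + 4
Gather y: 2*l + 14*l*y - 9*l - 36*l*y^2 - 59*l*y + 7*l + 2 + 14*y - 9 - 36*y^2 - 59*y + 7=y^2*(-36*l - 36) + y*(-45*l - 45)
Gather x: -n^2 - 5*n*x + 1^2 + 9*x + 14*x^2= -n^2 + 14*x^2 + x*(9 - 5*n) + 1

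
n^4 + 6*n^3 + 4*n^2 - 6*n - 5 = (n - 1)*(n + 1)^2*(n + 5)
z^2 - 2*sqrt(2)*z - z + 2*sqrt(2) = (z - 1)*(z - 2*sqrt(2))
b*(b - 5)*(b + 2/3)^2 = b^4 - 11*b^3/3 - 56*b^2/9 - 20*b/9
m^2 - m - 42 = (m - 7)*(m + 6)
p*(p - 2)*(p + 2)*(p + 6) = p^4 + 6*p^3 - 4*p^2 - 24*p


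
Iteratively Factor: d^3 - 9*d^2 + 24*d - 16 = (d - 4)*(d^2 - 5*d + 4) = (d - 4)^2*(d - 1)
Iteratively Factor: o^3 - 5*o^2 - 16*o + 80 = (o - 5)*(o^2 - 16) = (o - 5)*(o - 4)*(o + 4)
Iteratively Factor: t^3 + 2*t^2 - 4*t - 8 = (t + 2)*(t^2 - 4) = (t + 2)^2*(t - 2)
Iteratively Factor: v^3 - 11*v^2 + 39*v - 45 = (v - 3)*(v^2 - 8*v + 15) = (v - 5)*(v - 3)*(v - 3)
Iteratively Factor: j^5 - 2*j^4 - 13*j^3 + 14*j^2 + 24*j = (j)*(j^4 - 2*j^3 - 13*j^2 + 14*j + 24) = j*(j + 1)*(j^3 - 3*j^2 - 10*j + 24) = j*(j + 1)*(j + 3)*(j^2 - 6*j + 8) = j*(j - 2)*(j + 1)*(j + 3)*(j - 4)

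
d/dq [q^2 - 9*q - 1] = 2*q - 9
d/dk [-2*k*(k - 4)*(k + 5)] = -6*k^2 - 4*k + 40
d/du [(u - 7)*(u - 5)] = 2*u - 12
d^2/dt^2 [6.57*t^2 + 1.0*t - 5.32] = 13.1400000000000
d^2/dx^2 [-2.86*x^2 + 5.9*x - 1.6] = -5.72000000000000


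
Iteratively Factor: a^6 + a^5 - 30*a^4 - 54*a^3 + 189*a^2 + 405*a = (a - 5)*(a^5 + 6*a^4 - 54*a^2 - 81*a) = a*(a - 5)*(a^4 + 6*a^3 - 54*a - 81) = a*(a - 5)*(a + 3)*(a^3 + 3*a^2 - 9*a - 27) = a*(a - 5)*(a + 3)^2*(a^2 - 9) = a*(a - 5)*(a + 3)^3*(a - 3)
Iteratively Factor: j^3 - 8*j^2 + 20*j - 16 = (j - 2)*(j^2 - 6*j + 8) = (j - 4)*(j - 2)*(j - 2)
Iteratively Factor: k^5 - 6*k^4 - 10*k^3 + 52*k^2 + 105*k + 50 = (k + 1)*(k^4 - 7*k^3 - 3*k^2 + 55*k + 50) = (k + 1)*(k + 2)*(k^3 - 9*k^2 + 15*k + 25) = (k - 5)*(k + 1)*(k + 2)*(k^2 - 4*k - 5) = (k - 5)*(k + 1)^2*(k + 2)*(k - 5)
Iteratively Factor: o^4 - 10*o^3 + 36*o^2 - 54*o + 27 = (o - 3)*(o^3 - 7*o^2 + 15*o - 9) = (o - 3)*(o - 1)*(o^2 - 6*o + 9) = (o - 3)^2*(o - 1)*(o - 3)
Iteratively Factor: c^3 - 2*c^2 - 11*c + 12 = (c + 3)*(c^2 - 5*c + 4) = (c - 1)*(c + 3)*(c - 4)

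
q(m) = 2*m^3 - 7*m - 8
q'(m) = 6*m^2 - 7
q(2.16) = -2.96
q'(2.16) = 20.99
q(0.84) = -12.69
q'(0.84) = -2.77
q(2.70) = 12.47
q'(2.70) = 36.74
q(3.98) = 90.23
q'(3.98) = 88.04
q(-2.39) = -18.57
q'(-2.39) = 27.27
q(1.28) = -12.77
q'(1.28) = 2.83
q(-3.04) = -42.91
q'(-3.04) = 48.45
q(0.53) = -11.41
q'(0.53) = -5.31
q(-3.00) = -41.00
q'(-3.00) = 47.00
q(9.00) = 1387.00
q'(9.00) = 479.00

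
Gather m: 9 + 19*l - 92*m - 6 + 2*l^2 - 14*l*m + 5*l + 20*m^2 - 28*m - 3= 2*l^2 + 24*l + 20*m^2 + m*(-14*l - 120)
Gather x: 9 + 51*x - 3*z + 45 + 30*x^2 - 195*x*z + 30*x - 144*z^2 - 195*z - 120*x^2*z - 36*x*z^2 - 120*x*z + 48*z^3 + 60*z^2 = x^2*(30 - 120*z) + x*(-36*z^2 - 315*z + 81) + 48*z^3 - 84*z^2 - 198*z + 54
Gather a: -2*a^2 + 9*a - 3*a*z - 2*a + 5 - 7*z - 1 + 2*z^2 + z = -2*a^2 + a*(7 - 3*z) + 2*z^2 - 6*z + 4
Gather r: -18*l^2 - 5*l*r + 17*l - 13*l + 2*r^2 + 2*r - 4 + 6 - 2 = -18*l^2 + 4*l + 2*r^2 + r*(2 - 5*l)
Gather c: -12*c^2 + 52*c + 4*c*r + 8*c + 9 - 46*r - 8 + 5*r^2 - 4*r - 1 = -12*c^2 + c*(4*r + 60) + 5*r^2 - 50*r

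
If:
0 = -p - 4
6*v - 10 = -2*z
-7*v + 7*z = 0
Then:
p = -4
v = 5/4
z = 5/4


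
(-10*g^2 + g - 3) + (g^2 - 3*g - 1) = -9*g^2 - 2*g - 4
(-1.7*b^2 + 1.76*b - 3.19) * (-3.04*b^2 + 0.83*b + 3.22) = 5.168*b^4 - 6.7614*b^3 + 5.6844*b^2 + 3.0195*b - 10.2718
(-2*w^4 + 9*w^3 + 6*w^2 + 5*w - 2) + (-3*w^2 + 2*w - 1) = -2*w^4 + 9*w^3 + 3*w^2 + 7*w - 3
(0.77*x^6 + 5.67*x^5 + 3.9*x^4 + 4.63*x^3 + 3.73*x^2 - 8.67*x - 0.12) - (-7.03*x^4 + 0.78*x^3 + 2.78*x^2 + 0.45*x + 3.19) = 0.77*x^6 + 5.67*x^5 + 10.93*x^4 + 3.85*x^3 + 0.95*x^2 - 9.12*x - 3.31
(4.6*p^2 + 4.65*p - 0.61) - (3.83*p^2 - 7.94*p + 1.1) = 0.77*p^2 + 12.59*p - 1.71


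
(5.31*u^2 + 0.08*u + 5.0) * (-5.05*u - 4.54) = -26.8155*u^3 - 24.5114*u^2 - 25.6132*u - 22.7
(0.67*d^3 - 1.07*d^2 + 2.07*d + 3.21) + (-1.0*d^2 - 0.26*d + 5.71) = 0.67*d^3 - 2.07*d^2 + 1.81*d + 8.92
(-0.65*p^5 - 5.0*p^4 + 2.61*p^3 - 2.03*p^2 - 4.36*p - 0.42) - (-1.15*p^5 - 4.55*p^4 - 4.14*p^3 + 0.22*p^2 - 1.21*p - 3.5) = 0.5*p^5 - 0.45*p^4 + 6.75*p^3 - 2.25*p^2 - 3.15*p + 3.08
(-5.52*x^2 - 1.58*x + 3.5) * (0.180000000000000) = -0.9936*x^2 - 0.2844*x + 0.63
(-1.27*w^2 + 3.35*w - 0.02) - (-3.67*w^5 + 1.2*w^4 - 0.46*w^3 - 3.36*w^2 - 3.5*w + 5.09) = 3.67*w^5 - 1.2*w^4 + 0.46*w^3 + 2.09*w^2 + 6.85*w - 5.11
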